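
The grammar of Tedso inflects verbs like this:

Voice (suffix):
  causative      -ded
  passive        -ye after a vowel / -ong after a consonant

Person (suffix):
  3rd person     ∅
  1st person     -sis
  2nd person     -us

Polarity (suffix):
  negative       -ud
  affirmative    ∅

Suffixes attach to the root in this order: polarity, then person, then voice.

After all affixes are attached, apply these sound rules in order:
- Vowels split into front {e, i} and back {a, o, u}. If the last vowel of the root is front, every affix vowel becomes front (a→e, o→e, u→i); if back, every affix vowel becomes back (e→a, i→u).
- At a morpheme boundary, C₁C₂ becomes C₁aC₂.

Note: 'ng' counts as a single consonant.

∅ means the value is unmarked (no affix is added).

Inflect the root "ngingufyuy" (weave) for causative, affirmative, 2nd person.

ngingufyuyusadad

polarity = affirmative: zero marking, form stays ngingufyuy.
Attach person 2nd person -us → ngingufyuyus.
Attach voice causative -ded → ngingufyuyusded.
Apply vowel harmony: ngingufyuyusded → ngingufyuyusdad.
Apply epenthesis: ngingufyuyusdad → ngingufyuyusadad.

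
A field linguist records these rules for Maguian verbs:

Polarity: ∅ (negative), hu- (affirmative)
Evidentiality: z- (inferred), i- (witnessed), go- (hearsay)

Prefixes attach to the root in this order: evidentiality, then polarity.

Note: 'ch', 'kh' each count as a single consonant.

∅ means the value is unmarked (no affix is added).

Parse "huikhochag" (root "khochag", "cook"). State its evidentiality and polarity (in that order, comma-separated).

witnessed, affirmative

Segment: hu-i-khochag.
evidentiality: i- → witnessed.
polarity: hu- → affirmative.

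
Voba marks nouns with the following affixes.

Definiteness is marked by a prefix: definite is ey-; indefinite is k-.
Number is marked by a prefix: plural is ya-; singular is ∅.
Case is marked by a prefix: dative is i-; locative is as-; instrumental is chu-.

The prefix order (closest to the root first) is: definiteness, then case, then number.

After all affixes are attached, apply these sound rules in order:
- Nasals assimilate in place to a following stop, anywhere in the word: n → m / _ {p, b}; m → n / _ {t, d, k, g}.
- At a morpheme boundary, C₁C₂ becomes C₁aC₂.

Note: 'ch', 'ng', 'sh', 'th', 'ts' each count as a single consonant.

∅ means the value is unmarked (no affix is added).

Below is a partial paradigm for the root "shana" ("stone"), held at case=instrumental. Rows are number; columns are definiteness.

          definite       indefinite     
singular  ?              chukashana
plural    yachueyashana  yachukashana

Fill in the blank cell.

Attach definiteness definite ey- → eyshana.
Attach case instrumental chu- → chueyshana.
number = singular: zero marking, form stays chueyshana.
Nasal assimilation: no change.
Apply epenthesis: chueyshana → chueyashana.

chueyashana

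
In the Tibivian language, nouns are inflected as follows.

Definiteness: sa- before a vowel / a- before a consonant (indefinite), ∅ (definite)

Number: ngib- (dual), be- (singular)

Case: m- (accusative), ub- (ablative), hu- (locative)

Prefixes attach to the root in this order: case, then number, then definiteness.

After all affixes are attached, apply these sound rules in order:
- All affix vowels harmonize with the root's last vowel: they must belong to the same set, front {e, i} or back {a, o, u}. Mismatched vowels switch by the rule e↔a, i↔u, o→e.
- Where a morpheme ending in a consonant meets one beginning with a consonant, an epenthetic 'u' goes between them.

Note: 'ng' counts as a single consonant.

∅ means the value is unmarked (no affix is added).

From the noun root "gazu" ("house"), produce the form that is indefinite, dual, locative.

angubuhugazu

Attach case locative hu- → hugazu.
Attach number dual ngib- → ngibhugazu.
Attach definiteness indefinite a- (before consonant 'ng') → angibhugazu.
Apply vowel harmony: angibhugazu → angubhugazu.
Apply epenthesis: angubhugazu → angubuhugazu.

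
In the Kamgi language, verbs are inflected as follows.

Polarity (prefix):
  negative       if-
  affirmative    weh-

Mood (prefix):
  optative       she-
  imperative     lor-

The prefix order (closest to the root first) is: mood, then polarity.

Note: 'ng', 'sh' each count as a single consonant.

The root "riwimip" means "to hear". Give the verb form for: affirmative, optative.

wehsheriwimip

Attach mood optative she- → sheriwimip.
Attach polarity affirmative weh- → wehsheriwimip.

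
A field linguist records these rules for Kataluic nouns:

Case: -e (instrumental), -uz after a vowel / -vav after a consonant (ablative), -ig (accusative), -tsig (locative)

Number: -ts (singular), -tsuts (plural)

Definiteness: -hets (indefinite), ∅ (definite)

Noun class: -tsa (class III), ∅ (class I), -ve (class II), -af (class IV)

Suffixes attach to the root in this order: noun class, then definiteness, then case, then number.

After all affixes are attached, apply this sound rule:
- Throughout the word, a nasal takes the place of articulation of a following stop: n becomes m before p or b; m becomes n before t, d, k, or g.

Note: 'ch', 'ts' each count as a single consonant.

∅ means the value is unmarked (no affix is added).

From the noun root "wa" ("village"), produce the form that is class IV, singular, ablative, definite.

waafvavts

Attach noun class class IV -af → waaf.
definiteness = definite: zero marking, form stays waaf.
Attach case ablative -vav (after consonant 'f') → waafvav.
Attach number singular -ts → waafvavts.
Nasal assimilation: no change.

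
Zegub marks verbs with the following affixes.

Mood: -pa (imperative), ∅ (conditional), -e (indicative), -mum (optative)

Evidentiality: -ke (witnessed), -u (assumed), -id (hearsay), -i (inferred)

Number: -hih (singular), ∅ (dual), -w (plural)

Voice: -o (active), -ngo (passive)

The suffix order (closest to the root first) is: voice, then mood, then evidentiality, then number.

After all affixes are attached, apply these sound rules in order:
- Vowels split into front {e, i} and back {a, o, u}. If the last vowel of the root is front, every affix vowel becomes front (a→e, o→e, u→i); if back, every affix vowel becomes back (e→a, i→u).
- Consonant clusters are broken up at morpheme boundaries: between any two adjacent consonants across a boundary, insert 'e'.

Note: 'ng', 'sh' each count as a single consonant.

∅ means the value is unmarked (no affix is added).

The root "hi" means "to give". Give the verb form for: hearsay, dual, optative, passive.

Attach voice passive -ngo → hingo.
Attach mood optative -mum → hingomum.
Attach evidentiality hearsay -id → hingomumid.
number = dual: zero marking, form stays hingomumid.
Apply vowel harmony: hingomumid → hingemimid.
Epenthesis: no change.

hingemimid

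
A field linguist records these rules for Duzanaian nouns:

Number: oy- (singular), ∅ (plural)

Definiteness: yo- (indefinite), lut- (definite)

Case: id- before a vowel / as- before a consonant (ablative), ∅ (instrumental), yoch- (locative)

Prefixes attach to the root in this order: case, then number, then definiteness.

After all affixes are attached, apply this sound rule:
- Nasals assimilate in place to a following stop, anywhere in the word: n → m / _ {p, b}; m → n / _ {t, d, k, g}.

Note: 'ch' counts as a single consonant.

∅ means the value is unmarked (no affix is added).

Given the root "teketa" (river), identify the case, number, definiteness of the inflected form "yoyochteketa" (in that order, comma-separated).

Segment: yo-yoch-teketa.
case: yoch- → locative.
number: ∅ → plural.
definiteness: yo- → indefinite.

locative, plural, indefinite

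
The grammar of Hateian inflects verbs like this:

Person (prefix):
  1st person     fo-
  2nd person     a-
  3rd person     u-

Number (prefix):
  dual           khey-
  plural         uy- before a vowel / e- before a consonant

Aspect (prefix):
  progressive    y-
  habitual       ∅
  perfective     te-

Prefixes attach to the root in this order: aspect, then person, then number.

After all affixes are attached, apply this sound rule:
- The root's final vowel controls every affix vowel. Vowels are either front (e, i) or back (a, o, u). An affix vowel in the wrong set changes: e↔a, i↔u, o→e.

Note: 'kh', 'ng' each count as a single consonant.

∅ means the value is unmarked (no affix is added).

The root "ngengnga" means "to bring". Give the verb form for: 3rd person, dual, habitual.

khayungengnga

aspect = habitual: zero marking, form stays ngengnga.
Attach person 3rd person u- → ungengnga.
Attach number dual khey- → kheyungengnga.
Apply vowel harmony: kheyungengnga → khayungengnga.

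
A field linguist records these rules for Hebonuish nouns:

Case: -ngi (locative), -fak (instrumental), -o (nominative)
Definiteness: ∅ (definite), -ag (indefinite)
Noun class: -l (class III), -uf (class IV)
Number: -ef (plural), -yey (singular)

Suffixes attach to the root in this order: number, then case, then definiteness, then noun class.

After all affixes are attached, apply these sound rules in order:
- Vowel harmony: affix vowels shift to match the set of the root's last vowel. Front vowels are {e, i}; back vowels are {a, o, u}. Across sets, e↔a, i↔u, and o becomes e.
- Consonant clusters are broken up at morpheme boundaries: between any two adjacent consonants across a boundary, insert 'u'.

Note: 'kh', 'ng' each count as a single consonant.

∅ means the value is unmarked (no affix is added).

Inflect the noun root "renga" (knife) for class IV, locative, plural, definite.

Attach number plural -ef → rengaef.
Attach case locative -ngi → rengaefngi.
definiteness = definite: zero marking, form stays rengaefngi.
Attach noun class class IV -uf → rengaefngiuf.
Apply vowel harmony: rengaefngiuf → rengaafnguuf.
Apply epenthesis: rengaafnguuf → rengaafunguuf.

rengaafunguuf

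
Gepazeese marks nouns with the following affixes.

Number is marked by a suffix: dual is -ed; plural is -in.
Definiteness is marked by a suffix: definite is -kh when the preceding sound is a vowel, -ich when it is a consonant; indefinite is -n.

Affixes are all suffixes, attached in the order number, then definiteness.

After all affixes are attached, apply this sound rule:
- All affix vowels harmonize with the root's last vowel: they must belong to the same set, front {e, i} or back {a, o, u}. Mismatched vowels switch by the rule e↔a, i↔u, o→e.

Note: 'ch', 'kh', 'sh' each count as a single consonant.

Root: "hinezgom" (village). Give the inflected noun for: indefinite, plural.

Attach number plural -in → hinezgomin.
Attach definiteness indefinite -n → hinezgominn.
Apply vowel harmony: hinezgominn → hinezgomunn.

hinezgomunn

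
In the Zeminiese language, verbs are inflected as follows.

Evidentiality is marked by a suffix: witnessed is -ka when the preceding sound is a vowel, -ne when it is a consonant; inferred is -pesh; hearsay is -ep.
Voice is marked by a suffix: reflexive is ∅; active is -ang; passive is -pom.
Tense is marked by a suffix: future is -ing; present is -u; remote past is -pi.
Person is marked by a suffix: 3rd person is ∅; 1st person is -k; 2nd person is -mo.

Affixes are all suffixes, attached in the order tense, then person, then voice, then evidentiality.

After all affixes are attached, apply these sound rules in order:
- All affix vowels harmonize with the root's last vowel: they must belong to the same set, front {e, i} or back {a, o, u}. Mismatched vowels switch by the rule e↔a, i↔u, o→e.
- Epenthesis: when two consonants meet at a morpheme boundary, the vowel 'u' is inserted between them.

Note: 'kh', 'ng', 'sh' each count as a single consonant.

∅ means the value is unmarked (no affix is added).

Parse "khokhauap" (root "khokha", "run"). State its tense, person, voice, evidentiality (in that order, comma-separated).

present, 3rd person, reflexive, hearsay

Segment: khokha-u-ep.
tense: -u → present.
person: ∅ → 3rd person.
voice: ∅ → reflexive.
evidentiality: -ep → hearsay.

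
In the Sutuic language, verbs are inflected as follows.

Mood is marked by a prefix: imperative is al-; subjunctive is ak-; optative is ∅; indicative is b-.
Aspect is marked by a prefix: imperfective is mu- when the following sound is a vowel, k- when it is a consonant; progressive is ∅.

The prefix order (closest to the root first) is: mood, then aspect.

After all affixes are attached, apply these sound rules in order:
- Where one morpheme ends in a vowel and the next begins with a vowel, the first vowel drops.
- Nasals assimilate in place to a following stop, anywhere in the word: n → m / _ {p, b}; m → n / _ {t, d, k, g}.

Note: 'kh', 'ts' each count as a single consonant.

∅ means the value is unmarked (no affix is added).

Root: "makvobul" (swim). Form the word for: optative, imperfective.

kmakvobul

mood = optative: zero marking, form stays makvobul.
Attach aspect imperfective k- (before consonant 'm') → kmakvobul.
Vowel deletion: no change.
Nasal assimilation: no change.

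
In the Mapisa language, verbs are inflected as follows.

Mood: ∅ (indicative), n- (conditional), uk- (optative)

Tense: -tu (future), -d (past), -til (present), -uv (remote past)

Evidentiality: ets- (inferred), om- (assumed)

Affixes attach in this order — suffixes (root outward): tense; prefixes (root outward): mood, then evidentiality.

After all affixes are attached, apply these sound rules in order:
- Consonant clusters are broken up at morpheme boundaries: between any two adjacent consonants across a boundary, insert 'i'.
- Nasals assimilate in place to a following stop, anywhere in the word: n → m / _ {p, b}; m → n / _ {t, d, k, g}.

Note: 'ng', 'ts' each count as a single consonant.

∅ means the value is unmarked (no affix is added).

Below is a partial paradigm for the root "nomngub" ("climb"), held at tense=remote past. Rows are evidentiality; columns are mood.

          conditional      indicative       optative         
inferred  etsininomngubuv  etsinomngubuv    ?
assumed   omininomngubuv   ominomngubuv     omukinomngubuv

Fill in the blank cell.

Attach tense remote past -uv → nomngubuv.
Attach mood optative uk- → uknomngubuv.
Attach evidentiality inferred ets- → etsuknomngubuv.
Apply epenthesis: etsuknomngubuv → etsukinomngubuv.
Nasal assimilation: no change.

etsukinomngubuv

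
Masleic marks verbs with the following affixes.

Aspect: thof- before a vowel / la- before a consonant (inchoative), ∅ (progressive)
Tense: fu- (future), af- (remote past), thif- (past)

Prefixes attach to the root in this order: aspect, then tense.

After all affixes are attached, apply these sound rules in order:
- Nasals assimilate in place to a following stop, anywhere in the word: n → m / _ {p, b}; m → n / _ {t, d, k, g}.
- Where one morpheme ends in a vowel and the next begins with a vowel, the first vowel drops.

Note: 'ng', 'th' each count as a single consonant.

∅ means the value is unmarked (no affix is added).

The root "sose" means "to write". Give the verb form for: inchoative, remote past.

Attach aspect inchoative la- (before consonant 's') → lasose.
Attach tense remote past af- → aflasose.
Nasal assimilation: no change.
Vowel deletion: no change.

aflasose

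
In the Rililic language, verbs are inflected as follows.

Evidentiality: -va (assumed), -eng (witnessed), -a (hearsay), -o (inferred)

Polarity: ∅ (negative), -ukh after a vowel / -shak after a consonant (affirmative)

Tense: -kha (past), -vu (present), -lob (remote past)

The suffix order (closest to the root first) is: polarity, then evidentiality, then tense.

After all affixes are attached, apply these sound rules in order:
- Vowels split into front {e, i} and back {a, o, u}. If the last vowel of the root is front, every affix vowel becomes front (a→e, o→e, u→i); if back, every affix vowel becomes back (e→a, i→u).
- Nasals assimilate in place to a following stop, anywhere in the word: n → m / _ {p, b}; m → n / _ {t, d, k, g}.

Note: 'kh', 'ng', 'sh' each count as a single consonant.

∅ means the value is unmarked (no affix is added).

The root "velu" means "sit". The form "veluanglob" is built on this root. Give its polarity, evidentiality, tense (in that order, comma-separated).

negative, witnessed, remote past

Segment: velu-eng-lob.
polarity: ∅ → negative.
evidentiality: -eng → witnessed.
tense: -lob → remote past.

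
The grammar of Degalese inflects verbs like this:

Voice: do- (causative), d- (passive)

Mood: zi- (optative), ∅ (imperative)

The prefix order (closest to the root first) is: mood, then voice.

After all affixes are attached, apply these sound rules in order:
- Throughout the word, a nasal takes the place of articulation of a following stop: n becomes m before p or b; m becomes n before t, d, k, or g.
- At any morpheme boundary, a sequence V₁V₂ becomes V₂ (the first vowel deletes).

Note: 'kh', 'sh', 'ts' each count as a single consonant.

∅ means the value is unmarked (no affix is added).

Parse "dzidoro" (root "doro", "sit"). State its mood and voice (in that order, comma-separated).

optative, passive

Segment: d-zi-doro.
mood: zi- → optative.
voice: d- → passive.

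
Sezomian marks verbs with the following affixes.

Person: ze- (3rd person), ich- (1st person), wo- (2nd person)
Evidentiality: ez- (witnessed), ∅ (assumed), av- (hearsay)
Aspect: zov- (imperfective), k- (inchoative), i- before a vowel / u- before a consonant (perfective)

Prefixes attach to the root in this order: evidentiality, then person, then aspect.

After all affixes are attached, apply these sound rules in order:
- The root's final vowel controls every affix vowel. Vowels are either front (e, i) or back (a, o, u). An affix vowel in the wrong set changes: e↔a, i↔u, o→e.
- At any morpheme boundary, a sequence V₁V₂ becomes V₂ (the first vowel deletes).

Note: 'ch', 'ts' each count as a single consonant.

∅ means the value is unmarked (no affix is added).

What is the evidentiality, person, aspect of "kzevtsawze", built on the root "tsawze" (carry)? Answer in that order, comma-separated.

hearsay, 3rd person, inchoative

Segment: k-ze-av-tsawze.
evidentiality: av- → hearsay.
person: ze- → 3rd person.
aspect: k- → inchoative.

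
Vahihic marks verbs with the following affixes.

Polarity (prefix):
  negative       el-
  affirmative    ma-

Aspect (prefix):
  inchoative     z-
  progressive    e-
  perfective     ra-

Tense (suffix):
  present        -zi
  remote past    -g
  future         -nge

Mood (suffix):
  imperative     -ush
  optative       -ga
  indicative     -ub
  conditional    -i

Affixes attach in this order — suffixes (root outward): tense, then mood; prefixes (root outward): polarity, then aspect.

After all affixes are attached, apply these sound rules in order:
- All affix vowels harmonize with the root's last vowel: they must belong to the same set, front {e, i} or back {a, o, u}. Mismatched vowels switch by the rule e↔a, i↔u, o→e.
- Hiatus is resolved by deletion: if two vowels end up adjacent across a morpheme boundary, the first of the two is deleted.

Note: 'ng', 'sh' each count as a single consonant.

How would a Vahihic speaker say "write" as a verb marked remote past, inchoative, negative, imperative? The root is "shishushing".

Attach tense remote past -g → shishushingg.
Attach polarity negative el- → elshishushingg.
Attach aspect inchoative z- → zelshishushingg.
Attach mood imperative -ush → zelshishushinggush.
Apply vowel harmony: zelshishushinggush → zelshishushinggish.
Vowel deletion: no change.

zelshishushinggish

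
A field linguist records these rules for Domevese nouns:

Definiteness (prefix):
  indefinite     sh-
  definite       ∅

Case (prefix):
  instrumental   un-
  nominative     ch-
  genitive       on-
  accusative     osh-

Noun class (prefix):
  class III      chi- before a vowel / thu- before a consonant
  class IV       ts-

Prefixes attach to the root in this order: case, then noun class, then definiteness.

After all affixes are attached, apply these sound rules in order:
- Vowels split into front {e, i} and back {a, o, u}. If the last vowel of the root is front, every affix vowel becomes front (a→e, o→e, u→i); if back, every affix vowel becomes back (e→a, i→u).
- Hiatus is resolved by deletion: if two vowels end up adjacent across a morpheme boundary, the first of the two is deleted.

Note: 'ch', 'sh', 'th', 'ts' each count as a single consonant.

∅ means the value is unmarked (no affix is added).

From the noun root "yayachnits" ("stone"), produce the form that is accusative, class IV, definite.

tseshyayachnits

Attach case accusative osh- → oshyayachnits.
Attach noun class class IV ts- → tsoshyayachnits.
definiteness = definite: zero marking, form stays tsoshyayachnits.
Apply vowel harmony: tsoshyayachnits → tseshyayachnits.
Vowel deletion: no change.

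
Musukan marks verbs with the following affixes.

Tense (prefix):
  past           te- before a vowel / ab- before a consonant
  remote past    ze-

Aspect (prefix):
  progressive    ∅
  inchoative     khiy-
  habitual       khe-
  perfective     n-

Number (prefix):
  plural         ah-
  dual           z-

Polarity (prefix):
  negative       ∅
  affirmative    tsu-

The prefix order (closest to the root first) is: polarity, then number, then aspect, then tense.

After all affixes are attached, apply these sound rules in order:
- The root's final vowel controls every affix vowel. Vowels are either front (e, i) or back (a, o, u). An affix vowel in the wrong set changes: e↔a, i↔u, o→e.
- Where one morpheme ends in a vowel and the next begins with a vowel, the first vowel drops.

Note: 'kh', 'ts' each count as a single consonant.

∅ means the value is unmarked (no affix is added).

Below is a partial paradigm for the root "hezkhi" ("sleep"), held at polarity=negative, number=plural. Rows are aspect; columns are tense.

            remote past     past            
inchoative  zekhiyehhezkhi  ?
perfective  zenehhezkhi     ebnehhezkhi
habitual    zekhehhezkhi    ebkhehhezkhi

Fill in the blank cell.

polarity = negative: zero marking, form stays hezkhi.
Attach number plural ah- → ahhezkhi.
Attach aspect inchoative khiy- → khiyahhezkhi.
Attach tense past ab- (before consonant 'kh') → abkhiyahhezkhi.
Apply vowel harmony: abkhiyahhezkhi → ebkhiyehhezkhi.
Vowel deletion: no change.

ebkhiyehhezkhi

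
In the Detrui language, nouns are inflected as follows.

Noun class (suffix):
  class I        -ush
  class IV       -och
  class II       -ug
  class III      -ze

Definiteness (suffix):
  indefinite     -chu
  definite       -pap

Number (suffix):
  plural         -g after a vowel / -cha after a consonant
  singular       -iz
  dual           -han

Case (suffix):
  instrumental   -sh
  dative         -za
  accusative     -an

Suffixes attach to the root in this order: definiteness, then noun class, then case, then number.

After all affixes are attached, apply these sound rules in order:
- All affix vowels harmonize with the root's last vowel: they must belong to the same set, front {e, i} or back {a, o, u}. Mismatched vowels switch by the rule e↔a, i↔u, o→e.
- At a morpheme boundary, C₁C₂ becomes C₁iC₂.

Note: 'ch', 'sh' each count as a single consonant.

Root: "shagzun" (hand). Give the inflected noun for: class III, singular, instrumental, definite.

Attach definiteness definite -pap → shagzunpap.
Attach noun class class III -ze → shagzunpapze.
Attach case instrumental -sh → shagzunpapzesh.
Attach number singular -iz → shagzunpapzeshiz.
Apply vowel harmony: shagzunpapzeshiz → shagzunpapzashuz.
Apply epenthesis: shagzunpapzashuz → shagzunipapizashuz.

shagzunipapizashuz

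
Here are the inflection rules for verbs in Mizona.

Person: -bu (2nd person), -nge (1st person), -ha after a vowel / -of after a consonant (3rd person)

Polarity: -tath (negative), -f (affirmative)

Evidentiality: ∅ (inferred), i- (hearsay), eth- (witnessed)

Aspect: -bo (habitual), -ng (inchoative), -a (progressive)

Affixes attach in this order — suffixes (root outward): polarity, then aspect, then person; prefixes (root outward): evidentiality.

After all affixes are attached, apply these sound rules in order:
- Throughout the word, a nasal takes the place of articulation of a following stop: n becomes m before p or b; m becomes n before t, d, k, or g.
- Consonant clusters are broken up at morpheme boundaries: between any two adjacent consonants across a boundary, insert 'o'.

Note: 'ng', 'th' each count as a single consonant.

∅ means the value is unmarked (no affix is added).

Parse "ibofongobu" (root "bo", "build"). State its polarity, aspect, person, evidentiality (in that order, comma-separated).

affirmative, inchoative, 2nd person, hearsay

Segment: i-bo-f-ng-bu.
polarity: -f → affirmative.
aspect: -ng → inchoative.
person: -bu → 2nd person.
evidentiality: i- → hearsay.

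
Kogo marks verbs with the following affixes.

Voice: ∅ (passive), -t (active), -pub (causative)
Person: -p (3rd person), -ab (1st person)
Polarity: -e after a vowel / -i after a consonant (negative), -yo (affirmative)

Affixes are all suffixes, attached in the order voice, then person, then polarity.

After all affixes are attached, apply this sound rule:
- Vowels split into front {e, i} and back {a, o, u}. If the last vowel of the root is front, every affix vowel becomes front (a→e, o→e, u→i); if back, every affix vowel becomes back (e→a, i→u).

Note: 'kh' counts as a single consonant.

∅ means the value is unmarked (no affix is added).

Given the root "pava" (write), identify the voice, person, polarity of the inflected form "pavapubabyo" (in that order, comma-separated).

causative, 1st person, affirmative

Segment: pava-pub-ab-yo.
voice: -pub → causative.
person: -ab → 1st person.
polarity: -yo → affirmative.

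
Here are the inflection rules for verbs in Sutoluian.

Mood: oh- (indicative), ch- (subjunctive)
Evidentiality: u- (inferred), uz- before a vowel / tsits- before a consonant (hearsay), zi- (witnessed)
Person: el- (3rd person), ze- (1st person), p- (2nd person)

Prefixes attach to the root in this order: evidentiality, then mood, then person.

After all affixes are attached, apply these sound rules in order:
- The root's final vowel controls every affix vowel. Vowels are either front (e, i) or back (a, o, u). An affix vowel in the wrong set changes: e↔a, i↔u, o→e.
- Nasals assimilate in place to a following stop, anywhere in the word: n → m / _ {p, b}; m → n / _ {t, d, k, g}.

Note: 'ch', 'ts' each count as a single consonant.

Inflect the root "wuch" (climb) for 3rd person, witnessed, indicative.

alohzuwuch

Attach evidentiality witnessed zi- → ziwuch.
Attach mood indicative oh- → ohziwuch.
Attach person 3rd person el- → elohziwuch.
Apply vowel harmony: elohziwuch → alohzuwuch.
Nasal assimilation: no change.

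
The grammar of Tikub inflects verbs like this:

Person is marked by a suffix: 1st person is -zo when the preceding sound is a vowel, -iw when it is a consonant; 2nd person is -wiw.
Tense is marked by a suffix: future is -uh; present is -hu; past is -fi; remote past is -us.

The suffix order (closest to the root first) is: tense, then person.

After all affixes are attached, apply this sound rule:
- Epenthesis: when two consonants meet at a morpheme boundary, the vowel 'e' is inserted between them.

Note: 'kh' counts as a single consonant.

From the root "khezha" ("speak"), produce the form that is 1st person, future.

khezhauhiw

Attach tense future -uh → khezhauh.
Attach person 1st person -iw (after consonant 'h') → khezhauhiw.
Epenthesis: no change.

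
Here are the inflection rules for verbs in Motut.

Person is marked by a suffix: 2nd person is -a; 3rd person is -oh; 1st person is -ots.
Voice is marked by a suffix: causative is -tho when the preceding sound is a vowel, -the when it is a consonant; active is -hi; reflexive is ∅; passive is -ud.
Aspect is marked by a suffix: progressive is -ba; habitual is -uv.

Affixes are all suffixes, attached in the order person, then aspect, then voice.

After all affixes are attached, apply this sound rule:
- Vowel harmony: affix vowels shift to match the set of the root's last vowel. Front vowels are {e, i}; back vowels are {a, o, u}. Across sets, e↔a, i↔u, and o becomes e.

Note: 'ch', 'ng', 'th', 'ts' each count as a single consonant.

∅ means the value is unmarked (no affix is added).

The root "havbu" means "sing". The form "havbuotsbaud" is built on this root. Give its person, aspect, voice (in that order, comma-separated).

Segment: havbu-ots-ba-ud.
person: -ots → 1st person.
aspect: -ba → progressive.
voice: -ud → passive.

1st person, progressive, passive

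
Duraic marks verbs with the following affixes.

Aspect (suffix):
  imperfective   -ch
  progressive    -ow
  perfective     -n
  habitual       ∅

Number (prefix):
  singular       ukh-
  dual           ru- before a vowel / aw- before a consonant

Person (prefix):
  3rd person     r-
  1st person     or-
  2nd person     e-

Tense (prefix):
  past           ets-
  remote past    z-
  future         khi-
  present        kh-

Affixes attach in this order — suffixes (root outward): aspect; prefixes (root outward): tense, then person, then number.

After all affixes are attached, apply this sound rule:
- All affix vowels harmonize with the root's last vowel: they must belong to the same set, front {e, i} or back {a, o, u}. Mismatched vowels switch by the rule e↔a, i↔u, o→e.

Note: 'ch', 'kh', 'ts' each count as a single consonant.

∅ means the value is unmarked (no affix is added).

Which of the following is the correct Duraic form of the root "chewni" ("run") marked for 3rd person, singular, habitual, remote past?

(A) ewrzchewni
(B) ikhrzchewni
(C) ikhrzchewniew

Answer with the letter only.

B

Attach tense remote past z- → zchewni.
aspect = habitual: zero marking, form stays zchewni.
Attach person 3rd person r- → rzchewni.
Attach number singular ukh- → ukhrzchewni.
Apply vowel harmony: ukhrzchewni → ikhrzchewni.
So the correct form is ikhrzchewni, option (B).
(C) ikhrzchewniew is wrong: it uses progressive instead of habitual for aspect.
(A) ewrzchewni is wrong: it uses dual instead of singular for number.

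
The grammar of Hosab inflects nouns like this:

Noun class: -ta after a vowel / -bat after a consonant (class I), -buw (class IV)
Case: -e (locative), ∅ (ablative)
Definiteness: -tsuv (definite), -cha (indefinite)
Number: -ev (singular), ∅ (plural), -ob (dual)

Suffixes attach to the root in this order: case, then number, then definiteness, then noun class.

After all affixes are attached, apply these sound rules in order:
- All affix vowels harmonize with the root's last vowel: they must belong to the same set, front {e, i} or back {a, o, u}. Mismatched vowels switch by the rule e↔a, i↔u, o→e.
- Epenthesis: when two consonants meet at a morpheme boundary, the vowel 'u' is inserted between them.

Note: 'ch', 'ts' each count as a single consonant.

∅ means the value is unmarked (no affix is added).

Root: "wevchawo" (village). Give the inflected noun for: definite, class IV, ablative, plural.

wevchawotsuvubuw

case = ablative: zero marking, form stays wevchawo.
number = plural: zero marking, form stays wevchawo.
Attach definiteness definite -tsuv → wevchawotsuv.
Attach noun class class IV -buw → wevchawotsuvbuw.
Vowel harmony: no change.
Apply epenthesis: wevchawotsuvbuw → wevchawotsuvubuw.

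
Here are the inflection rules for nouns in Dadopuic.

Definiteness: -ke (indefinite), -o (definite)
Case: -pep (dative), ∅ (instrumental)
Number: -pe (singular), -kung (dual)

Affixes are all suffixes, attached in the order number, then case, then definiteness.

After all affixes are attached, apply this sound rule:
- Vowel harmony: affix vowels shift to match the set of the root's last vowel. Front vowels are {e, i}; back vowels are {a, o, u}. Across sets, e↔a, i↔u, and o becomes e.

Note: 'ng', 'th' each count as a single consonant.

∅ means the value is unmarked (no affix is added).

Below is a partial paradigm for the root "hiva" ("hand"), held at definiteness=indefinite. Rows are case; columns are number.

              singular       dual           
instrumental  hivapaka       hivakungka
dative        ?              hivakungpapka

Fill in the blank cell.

hivapapapka

Attach number singular -pe → hivape.
Attach case dative -pep → hivapepep.
Attach definiteness indefinite -ke → hivapepepke.
Apply vowel harmony: hivapepepke → hivapapapka.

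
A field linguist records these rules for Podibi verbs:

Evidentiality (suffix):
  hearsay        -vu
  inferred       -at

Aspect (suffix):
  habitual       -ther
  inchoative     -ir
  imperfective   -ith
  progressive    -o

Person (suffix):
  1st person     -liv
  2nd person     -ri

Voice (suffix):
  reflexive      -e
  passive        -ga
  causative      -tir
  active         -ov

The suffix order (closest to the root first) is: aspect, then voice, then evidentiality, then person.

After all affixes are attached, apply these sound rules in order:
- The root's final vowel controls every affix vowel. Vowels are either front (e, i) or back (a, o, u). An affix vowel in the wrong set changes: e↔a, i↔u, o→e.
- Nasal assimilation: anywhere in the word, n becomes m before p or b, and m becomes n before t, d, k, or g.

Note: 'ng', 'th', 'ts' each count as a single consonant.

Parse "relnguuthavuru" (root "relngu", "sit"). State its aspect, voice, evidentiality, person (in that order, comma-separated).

imperfective, reflexive, hearsay, 2nd person

Segment: relngu-ith-e-vu-ri.
aspect: -ith → imperfective.
voice: -e → reflexive.
evidentiality: -vu → hearsay.
person: -ri → 2nd person.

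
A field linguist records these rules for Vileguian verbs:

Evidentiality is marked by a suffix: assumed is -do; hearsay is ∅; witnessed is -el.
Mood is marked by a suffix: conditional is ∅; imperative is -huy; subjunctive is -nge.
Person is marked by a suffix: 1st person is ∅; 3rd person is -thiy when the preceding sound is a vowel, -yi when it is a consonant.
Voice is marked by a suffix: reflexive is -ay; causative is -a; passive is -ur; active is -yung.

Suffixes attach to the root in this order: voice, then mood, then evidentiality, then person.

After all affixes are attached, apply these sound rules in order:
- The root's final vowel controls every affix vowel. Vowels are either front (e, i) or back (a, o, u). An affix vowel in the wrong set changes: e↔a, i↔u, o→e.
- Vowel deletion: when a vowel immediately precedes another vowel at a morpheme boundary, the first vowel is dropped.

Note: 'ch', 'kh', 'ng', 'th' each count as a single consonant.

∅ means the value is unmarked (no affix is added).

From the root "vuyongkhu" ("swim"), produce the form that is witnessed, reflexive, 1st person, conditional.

vuyongkhayal

Attach voice reflexive -ay → vuyongkhuay.
mood = conditional: zero marking, form stays vuyongkhuay.
Attach evidentiality witnessed -el → vuyongkhuayel.
person = 1st person: zero marking, form stays vuyongkhuayel.
Apply vowel harmony: vuyongkhuayel → vuyongkhuayal.
Apply vowel deletion: vuyongkhuayal → vuyongkhayal.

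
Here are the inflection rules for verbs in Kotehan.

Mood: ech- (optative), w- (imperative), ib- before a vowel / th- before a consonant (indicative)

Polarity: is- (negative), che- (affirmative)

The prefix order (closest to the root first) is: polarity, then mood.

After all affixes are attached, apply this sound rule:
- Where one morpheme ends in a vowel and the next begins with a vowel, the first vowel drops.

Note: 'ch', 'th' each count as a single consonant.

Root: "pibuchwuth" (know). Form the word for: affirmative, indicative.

Attach polarity affirmative che- → chepibuchwuth.
Attach mood indicative th- (before consonant 'ch') → thchepibuchwuth.
Vowel deletion: no change.

thchepibuchwuth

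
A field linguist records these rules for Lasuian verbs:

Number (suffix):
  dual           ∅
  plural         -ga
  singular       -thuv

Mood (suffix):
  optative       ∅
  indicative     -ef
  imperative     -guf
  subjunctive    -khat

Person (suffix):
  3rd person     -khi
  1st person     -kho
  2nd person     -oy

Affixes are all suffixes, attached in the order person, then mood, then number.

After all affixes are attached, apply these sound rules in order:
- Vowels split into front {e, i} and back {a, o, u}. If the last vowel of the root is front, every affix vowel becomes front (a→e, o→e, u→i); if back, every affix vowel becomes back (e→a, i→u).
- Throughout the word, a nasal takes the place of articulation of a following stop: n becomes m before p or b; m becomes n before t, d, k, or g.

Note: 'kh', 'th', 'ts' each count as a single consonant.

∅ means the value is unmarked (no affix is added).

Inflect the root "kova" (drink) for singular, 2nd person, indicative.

kovaoyafthuv

Attach person 2nd person -oy → kovaoy.
Attach mood indicative -ef → kovaoyef.
Attach number singular -thuv → kovaoyefthuv.
Apply vowel harmony: kovaoyefthuv → kovaoyafthuv.
Nasal assimilation: no change.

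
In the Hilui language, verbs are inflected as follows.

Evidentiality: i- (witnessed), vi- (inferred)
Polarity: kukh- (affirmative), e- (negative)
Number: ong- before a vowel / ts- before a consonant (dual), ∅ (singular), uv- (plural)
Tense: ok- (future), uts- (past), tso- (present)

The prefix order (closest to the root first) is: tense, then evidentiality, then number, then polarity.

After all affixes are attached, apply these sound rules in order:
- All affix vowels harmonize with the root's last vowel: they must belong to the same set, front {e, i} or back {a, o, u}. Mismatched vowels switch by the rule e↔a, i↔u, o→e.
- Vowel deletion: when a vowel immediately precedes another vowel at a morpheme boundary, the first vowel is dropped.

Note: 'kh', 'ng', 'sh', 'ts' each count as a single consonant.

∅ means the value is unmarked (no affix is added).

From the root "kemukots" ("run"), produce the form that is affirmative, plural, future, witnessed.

kukhuvokkemukots

Attach tense future ok- → okkemukots.
Attach evidentiality witnessed i- → iokkemukots.
Attach number plural uv- → uviokkemukots.
Attach polarity affirmative kukh- → kukhuviokkemukots.
Apply vowel harmony: kukhuviokkemukots → kukhuvuokkemukots.
Apply vowel deletion: kukhuvuokkemukots → kukhuvokkemukots.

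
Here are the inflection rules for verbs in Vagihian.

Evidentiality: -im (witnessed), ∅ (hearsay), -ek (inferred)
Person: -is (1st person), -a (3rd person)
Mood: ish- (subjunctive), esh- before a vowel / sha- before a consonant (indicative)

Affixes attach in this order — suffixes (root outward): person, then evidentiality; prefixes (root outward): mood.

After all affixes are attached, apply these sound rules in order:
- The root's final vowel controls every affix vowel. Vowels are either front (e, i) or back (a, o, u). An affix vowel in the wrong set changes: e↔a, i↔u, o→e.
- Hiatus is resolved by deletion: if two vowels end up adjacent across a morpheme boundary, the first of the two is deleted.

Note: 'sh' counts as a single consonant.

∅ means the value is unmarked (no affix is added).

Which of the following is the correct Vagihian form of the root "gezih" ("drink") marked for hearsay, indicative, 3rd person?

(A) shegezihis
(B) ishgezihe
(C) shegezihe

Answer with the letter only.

C

Attach person 3rd person -a → geziha.
evidentiality = hearsay: zero marking, form stays geziha.
Attach mood indicative sha- (before consonant 'g') → shageziha.
Apply vowel harmony: shageziha → shegezihe.
Vowel deletion: no change.
So the correct form is shegezihe, option (C).
(A) shegezihis is wrong: it uses 1st person instead of 3rd person for person.
(B) ishgezihe is wrong: it uses subjunctive instead of indicative for mood.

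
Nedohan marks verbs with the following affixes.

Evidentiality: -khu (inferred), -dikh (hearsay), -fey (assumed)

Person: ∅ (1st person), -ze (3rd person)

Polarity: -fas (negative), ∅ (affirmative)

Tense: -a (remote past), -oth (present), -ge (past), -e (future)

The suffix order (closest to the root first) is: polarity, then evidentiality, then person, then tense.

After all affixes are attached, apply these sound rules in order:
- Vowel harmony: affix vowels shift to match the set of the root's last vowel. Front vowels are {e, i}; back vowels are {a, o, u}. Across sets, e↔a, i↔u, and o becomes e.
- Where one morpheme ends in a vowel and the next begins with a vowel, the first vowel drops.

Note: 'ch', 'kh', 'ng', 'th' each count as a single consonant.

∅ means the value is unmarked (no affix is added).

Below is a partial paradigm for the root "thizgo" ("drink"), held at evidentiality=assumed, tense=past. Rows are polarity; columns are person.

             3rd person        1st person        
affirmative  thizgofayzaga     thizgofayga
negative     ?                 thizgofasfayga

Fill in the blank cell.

Attach polarity negative -fas → thizgofas.
Attach evidentiality assumed -fey → thizgofasfey.
Attach person 3rd person -ze → thizgofasfeyze.
Attach tense past -ge → thizgofasfeyzege.
Apply vowel harmony: thizgofasfeyzege → thizgofasfayzaga.
Vowel deletion: no change.

thizgofasfayzaga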